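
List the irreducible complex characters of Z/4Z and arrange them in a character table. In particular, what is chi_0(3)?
Character table of Z/4Z (irreps indexed chi_0,...,chi_3 with chi_k(m) = zeta_4^(k*m), zeta_4 = exp(2*pi*i/4)):
  irrep \ class  {0} (size 1)  {1} (size 1)  {2} (size 1)  {3} (size 1)
  chi_0          1             1             1             1           
  chi_1          1             I             -1            -I          
  chi_2          1             -1            1             -1          
  chi_3          1             -I            -1            I           

Spot check: chi_0(3) = zeta_4^(0*3) = zeta_4^0 = 1.

Explanation: Z/4Z is abelian, so all 4 irreducible complex representations are 1-dimensional. They are given by chi_k(m) = zeta_4^(k*m) for k = 0,...,3. Row orthogonality: sum_m chi_k(m) conj(chi_l(m)) = 4 * [k = l].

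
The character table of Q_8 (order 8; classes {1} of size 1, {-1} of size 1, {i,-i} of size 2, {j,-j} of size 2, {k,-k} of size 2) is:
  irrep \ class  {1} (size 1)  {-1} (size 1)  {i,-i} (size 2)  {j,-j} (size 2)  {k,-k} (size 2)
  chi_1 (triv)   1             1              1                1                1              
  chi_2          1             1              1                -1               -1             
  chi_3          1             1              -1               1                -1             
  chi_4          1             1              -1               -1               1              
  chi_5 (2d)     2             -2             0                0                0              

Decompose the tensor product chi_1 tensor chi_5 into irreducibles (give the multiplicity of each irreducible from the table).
chi_1 tensor chi_5 = chi_5 (all other irreducibles have multiplicity 0).

Why: The character of a tensor product is the pointwise product (chi_1 * chi_5)(C) = chi_1(C) * chi_5(C):
  {1}: (1)*(2), {-1}: (1)*(-2), {i,-i}: (1)*(0), {j,-j}: (1)*(0), {k,-k}: (1)*(0)
so (chi_1 * chi_5) takes values
  {1} -> 2, {-1} -> -2, {i,-i} -> 0, {j,-j} -> 0, {k,-k} -> 0.
Now take the inner product of this character with each irreducible chi from the table, <chi_1*chi_5, chi> = (1/8) sum_C |C| (chi_1*chi_5)(C) conj(chi(C)):
  <chi_1*chi_5, chi_1> = (1/8)[1*(2)*conj(1) + 1*(-2)*conj(1) + 2*(0)*conj(1) + 2*(0)*conj(1) + 2*(0)*conj(1)]
      = (1/8)[(2) + (-2) + (0) + (0) + (0)] = 0/8 = 0
  <chi_1*chi_5, chi_2> = (1/8)[1*(2)*conj(1) + 1*(-2)*conj(1) + 2*(0)*conj(1) + 2*(0)*conj(-1) + 2*(0)*conj(-1)]
      = (1/8)[(2) + (-2) + (0) + (0) + (0)] = 0/8 = 0
  <chi_1*chi_5, chi_3> = (1/8)[1*(2)*conj(1) + 1*(-2)*conj(1) + 2*(0)*conj(-1) + 2*(0)*conj(1) + 2*(0)*conj(-1)]
      = (1/8)[(2) + (-2) + (0) + (0) + (0)] = 0/8 = 0
  <chi_1*chi_5, chi_4> = (1/8)[1*(2)*conj(1) + 1*(-2)*conj(1) + 2*(0)*conj(-1) + 2*(0)*conj(-1) + 2*(0)*conj(1)]
      = (1/8)[(2) + (-2) + (0) + (0) + (0)] = 0/8 = 0
  <chi_1*chi_5, chi_5> = (1/8)[1*(2)*conj(2) + 1*(-2)*conj(-2) + 2*(0)*conj(0) + 2*(0)*conj(0) + 2*(0)*conj(0)]
      = (1/8)[(4) + (4) + (0) + (0) + (0)] = 8/8 = 1
Hence the multiplicities are chi_5: 1. Dimension check: dim(chi_1)*dim(chi_5) = 1*2 = 2 and sum (mult * dim) = 1*2 = 2.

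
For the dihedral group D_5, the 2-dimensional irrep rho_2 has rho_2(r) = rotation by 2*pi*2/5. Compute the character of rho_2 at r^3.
chi_{rho_2}(r^3) = 2*cos(2*pi*2*3/5) = -1/2 + sqrt(5)/2

Explanation: rho_2(r^3) is rotation by angle 2*pi*2*3/5, whose trace is 2*cos(2*pi*2*3/5) = -1/2 + sqrt(5)/2.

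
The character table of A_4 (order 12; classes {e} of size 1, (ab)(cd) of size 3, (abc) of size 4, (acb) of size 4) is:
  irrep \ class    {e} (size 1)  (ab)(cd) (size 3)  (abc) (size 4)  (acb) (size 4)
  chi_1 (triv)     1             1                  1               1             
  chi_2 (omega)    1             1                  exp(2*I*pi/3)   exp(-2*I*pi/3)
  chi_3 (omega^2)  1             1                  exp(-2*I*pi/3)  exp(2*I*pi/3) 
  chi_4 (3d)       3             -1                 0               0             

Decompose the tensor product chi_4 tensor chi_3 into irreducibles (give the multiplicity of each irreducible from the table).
chi_4 tensor chi_3 = chi_4 (all other irreducibles have multiplicity 0).

Reasoning: The character of a tensor product is the pointwise product (chi_4 * chi_3)(C) = chi_4(C) * chi_3(C):
  {e}: (3)*(1), (ab)(cd): (-1)*(1), (abc): (0)*(exp(-2*I*pi/3)), (acb): (0)*(exp(2*I*pi/3))
so (chi_4 * chi_3) takes values
  {e} -> 3, (ab)(cd) -> -1, (abc) -> 0, (acb) -> 0.
Now take the inner product of this character with each irreducible chi from the table, <chi_4*chi_3, chi> = (1/12) sum_C |C| (chi_4*chi_3)(C) conj(chi(C)):
  <chi_4*chi_3, chi_1> = (1/12)[1*(3)*conj(1) + 3*(-1)*conj(1) + 4*(0)*conj(1) + 4*(0)*conj(1)]
      = (1/12)[(3) + (-3) + (0) + (0)] = 0/12 = 0
  <chi_4*chi_3, chi_2> = (1/12)[1*(3)*conj(1) + 3*(-1)*conj(1) + 4*(0)*conj(exp(2*I*pi/3)) + 4*(0)*conj(exp(-2*I*pi/3))]
      = (1/12)[(3) + (-3) + (0) + (0)] = 0/12 = 0
  <chi_4*chi_3, chi_3> = (1/12)[1*(3)*conj(1) + 3*(-1)*conj(1) + 4*(0)*conj(exp(-2*I*pi/3)) + 4*(0)*conj(exp(2*I*pi/3))]
      = (1/12)[(3) + (-3) + (0) + (0)] = 0/12 = 0
  <chi_4*chi_3, chi_4> = (1/12)[1*(3)*conj(3) + 3*(-1)*conj(-1) + 4*(0)*conj(0) + 4*(0)*conj(0)]
      = (1/12)[(9) + (3) + (0) + (0)] = 12/12 = 1
(Exp terms are combined using exp(i*s)*conj(exp(i*t)) = exp(i*(s-t)), and sums of them are collapsed using the identity that for every m > 1 the m distinct m-th roots of unity sum to 0, e.g. 1 + exp(2*I*pi/3) + exp(-2*I*pi/3) = 0.)
Hence the multiplicities are chi_4: 1. Dimension check: dim(chi_4)*dim(chi_3) = 3*1 = 3 and sum (mult * dim) = 1*3 = 3.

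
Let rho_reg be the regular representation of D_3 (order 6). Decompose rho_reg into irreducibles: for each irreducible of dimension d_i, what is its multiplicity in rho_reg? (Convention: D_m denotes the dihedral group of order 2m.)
Each irreducible V_i of dimension d_i appears with multiplicity d_i, i.e. rho_reg = (direct sum over all irreducibles V_i) d_i V_i. The irreducible dimensions for D_3 are 1, 1, 2: 2 irreducibles of dimension 1, each with multiplicity 1; 1 irreducible of dimension 2, with multiplicity 2. Total dimension 2*1*1 + 1*2*2 = 6 = |G|.

Details: General theorem: in the regular representation of a finite group G, each irreducible appears with multiplicity equal to its dimension. Check: dim(rho_reg) = sum d_i^2 = 1 + 1 + 4 = 6 = |G|.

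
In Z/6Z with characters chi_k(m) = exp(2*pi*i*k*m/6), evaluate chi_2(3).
chi_2(3) = zeta_6^6 = 1

Proof sketch: chi_2(3) = zeta_6^(2*3) = zeta_6^6. Since zeta_6^6 = 1, this equals zeta_6^0 = exp(2*pi*i*0/6) = 1.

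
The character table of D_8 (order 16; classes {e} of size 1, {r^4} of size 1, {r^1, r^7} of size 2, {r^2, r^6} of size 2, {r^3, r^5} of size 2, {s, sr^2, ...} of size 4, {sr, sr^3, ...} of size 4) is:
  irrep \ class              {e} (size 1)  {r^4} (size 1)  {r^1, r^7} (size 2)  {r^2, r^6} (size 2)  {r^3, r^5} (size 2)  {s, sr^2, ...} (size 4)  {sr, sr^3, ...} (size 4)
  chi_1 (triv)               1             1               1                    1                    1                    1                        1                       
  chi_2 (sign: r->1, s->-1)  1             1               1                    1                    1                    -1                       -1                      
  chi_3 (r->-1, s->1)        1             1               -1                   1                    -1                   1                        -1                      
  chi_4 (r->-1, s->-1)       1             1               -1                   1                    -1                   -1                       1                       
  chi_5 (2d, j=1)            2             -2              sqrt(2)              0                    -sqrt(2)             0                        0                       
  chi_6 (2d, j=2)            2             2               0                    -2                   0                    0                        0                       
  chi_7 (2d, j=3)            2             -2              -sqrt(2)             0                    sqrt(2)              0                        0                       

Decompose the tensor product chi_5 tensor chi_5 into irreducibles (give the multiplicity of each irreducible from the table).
chi_5 tensor chi_5 = chi_1 + chi_2 + chi_6 (all other irreducibles have multiplicity 0).

The character of a tensor product is the pointwise product (chi_5 * chi_5)(C) = chi_5(C) * chi_5(C):
  {e}: (2)*(2), {r^4}: (-2)*(-2), {r^1, r^7}: (sqrt(2))*(sqrt(2)), {r^2, r^6}: (0)*(0), {r^3, r^5}: (-sqrt(2))*(-sqrt(2)), {s, sr^2, ...}: (0)*(0), {sr, sr^3, ...}: (0)*(0)
so (chi_5 * chi_5) takes values
  {e} -> 4, {r^4} -> 4, {r^1, r^7} -> 2, {r^2, r^6} -> 0, {r^3, r^5} -> 2, {s, sr^2, ...} -> 0, {sr, sr^3, ...} -> 0.
Now take the inner product of this character with each irreducible chi from the table, <chi_5*chi_5, chi> = (1/16) sum_C |C| (chi_5*chi_5)(C) conj(chi(C)):
  <chi_5*chi_5, chi_1> = (1/16)[1*(4)*conj(1) + 1*(4)*conj(1) + 2*(2)*conj(1) + 2*(0)*conj(1) + 2*(2)*conj(1) + 4*(0)*conj(1) + 4*(0)*conj(1)]
      = (1/16)[(4) + (4) + (4) + (0) + (4) + (0) + (0)] = 16/16 = 1
  <chi_5*chi_5, chi_2> = (1/16)[1*(4)*conj(1) + 1*(4)*conj(1) + 2*(2)*conj(1) + 2*(0)*conj(1) + 2*(2)*conj(1) + 4*(0)*conj(-1) + 4*(0)*conj(-1)]
      = (1/16)[(4) + (4) + (4) + (0) + (4) + (0) + (0)] = 16/16 = 1
  <chi_5*chi_5, chi_3> = (1/16)[1*(4)*conj(1) + 1*(4)*conj(1) + 2*(2)*conj(-1) + 2*(0)*conj(1) + 2*(2)*conj(-1) + 4*(0)*conj(1) + 4*(0)*conj(-1)]
      = (1/16)[(4) + (4) + (-4) + (0) + (-4) + (0) + (0)] = 0/16 = 0
  <chi_5*chi_5, chi_4> = (1/16)[1*(4)*conj(1) + 1*(4)*conj(1) + 2*(2)*conj(-1) + 2*(0)*conj(1) + 2*(2)*conj(-1) + 4*(0)*conj(-1) + 4*(0)*conj(1)]
      = (1/16)[(4) + (4) + (-4) + (0) + (-4) + (0) + (0)] = 0/16 = 0
  <chi_5*chi_5, chi_5> = (1/16)[1*(4)*conj(2) + 1*(4)*conj(-2) + 2*(2)*conj(sqrt(2)) + 2*(0)*conj(0) + 2*(2)*conj(-sqrt(2)) + 4*(0)*conj(0) + 4*(0)*conj(0)]
      = (1/16)[(8) + (-8) + (4*sqrt(2)) + (0) + (-4*sqrt(2)) + (0) + (0)] = 0/16 = 0
  <chi_5*chi_5, chi_6> = (1/16)[1*(4)*conj(2) + 1*(4)*conj(2) + 2*(2)*conj(0) + 2*(0)*conj(-2) + 2*(2)*conj(0) + 4*(0)*conj(0) + 4*(0)*conj(0)]
      = (1/16)[(8) + (8) + (0) + (0) + (0) + (0) + (0)] = 16/16 = 1
  <chi_5*chi_5, chi_7> = (1/16)[1*(4)*conj(2) + 1*(4)*conj(-2) + 2*(2)*conj(-sqrt(2)) + 2*(0)*conj(0) + 2*(2)*conj(sqrt(2)) + 4*(0)*conj(0) + 4*(0)*conj(0)]
      = (1/16)[(8) + (-8) + (-4*sqrt(2)) + (0) + (4*sqrt(2)) + (0) + (0)] = 0/16 = 0
Hence the multiplicities are chi_1: 1, chi_2: 1, chi_6: 1. Dimension check: dim(chi_5)*dim(chi_5) = 2*2 = 4 and sum (mult * dim) = 1*1 + 1*1 + 1*2 = 4.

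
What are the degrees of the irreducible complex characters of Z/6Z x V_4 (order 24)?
Dimensions: 1, 1, 1, 1, 1, 1, 1, 1, 1, 1, 1, 1, 1, 1, 1, 1, 1, 1, 1, 1, 1, 1, 1, 1

There are 24 irreducibles (= number of conjugacy classes). Their dimensions d_i satisfy sum d_i^2 = |G| = 24: 1 + 1 + 1 + 1 + 1 + 1 + 1 + 1 + 1 + 1 + 1 + 1 + 1 + 1 + 1 + 1 + 1 + 1 + 1 + 1 + 1 + 1 + 1 + 1 = 24. (For the product with Z/6Z: each of the 6 1-dim characters of Z/6Z tensors with each irrep of V_4, giving 6 copies of each V_4-dimension.)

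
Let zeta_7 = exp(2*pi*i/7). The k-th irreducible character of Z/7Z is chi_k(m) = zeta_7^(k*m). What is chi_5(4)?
chi_5(4) = zeta_7^20 = exp(-2*I*pi/7)

Justification: chi_5(4) = zeta_7^(5*4) = zeta_7^20. Since zeta_7^7 = 1, this equals zeta_7^6 = exp(2*pi*i*6/7) = exp(-2*I*pi/7).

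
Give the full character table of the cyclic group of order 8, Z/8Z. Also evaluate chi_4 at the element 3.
Character table of Z/8Z (irreps indexed chi_0,...,chi_7 with chi_k(m) = zeta_8^(k*m), zeta_8 = exp(2*pi*i/8)):
  irrep \ class  {0} (size 1)  {1} (size 1)    {2} (size 1)  {3} (size 1)    {4} (size 1)  {5} (size 1)    {6} (size 1)  {7} (size 1)  
  chi_0          1             1               1             1               1             1               1             1             
  chi_1          1             exp(I*pi/4)     I             exp(3*I*pi/4)   -1            exp(-3*I*pi/4)  -I            exp(-I*pi/4)  
  chi_2          1             I               -1            -I              1             I               -1            -I            
  chi_3          1             exp(3*I*pi/4)   -I            exp(I*pi/4)     -1            exp(-I*pi/4)    I             exp(-3*I*pi/4)
  chi_4          1             -1              1             -1              1             -1              1             -1            
  chi_5          1             exp(-3*I*pi/4)  I             exp(-I*pi/4)    -1            exp(I*pi/4)     -I            exp(3*I*pi/4) 
  chi_6          1             -I              -1            I               1             -I              -1            I             
  chi_7          1             exp(-I*pi/4)    -I            exp(-3*I*pi/4)  -1            exp(3*I*pi/4)   I             exp(I*pi/4)   

Spot check: chi_4(3) = zeta_8^(4*3) = zeta_8^12 = -1.

Derivation: Z/8Z is abelian, so all 8 irreducible complex representations are 1-dimensional. They are given by chi_k(m) = zeta_8^(k*m) for k = 0,...,7. Row orthogonality: sum_m chi_k(m) conj(chi_l(m)) = 8 * [k = l].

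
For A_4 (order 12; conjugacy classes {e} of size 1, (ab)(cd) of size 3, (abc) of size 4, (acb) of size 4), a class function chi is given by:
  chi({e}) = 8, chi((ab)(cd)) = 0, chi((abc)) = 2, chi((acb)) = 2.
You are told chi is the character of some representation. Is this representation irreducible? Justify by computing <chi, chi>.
Not irreducible (reducible): <chi, chi> = 8 > 1.

Argument: <chi, chi> = (1/|G|) sum_C |C| * |chi(C)|^2 = (1/12)[1*|8|^2 + 3*|0|^2 + 4*|2|^2 + 4*|2|^2]
  = (1/12)[(64) + (0) + (16) + (16)] = 96/12 = 8.
(Exp terms are combined using exp(i*s)*conj(exp(i*t)) = exp(i*(s-t)), and sums of them are collapsed using the identity that for every m > 1 the m distinct m-th roots of unity sum to 0, e.g. 1 + exp(2*I*pi/3) + exp(-2*I*pi/3) = 0.)
A character is irreducible iff <chi, chi> = 1, so this representation is reducible.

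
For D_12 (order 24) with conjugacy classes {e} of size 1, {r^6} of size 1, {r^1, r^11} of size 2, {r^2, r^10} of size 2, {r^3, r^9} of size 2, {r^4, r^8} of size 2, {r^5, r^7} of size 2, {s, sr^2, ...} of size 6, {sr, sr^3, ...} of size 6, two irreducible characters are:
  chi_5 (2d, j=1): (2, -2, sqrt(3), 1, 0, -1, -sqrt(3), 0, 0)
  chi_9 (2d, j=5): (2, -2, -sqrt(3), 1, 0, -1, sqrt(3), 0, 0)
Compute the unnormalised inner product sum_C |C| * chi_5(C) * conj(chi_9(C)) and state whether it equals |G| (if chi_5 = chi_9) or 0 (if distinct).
Sum = 0; so <chi_5, chi_9> = 0 (distinct irreducibles are orthogonal).

Reasoning: Compute term by term over conjugacy classes (|C| * chi_5(C) * conj(chi_9(C))):
  1*(2)*conj(2) + 1*(-2)*conj(-2) + 2*(sqrt(3))*conj(-sqrt(3)) + 2*(1)*conj(1) + 2*(0)*conj(0) + 2*(-1)*conj(-1) + 2*(-sqrt(3))*conj(sqrt(3)) + 6*(0)*conj(0) + 6*(0)*conj(0)
  = (4) + (4) + (-6) + (2) + (0) + (2) + (-6) + (0) + (0)
  = 0.
Dividing by |G| = 24 gives 0/24 = 0, matching the row-orthogonality relation <chi_5, chi_9> = [chi_5 = chi_9].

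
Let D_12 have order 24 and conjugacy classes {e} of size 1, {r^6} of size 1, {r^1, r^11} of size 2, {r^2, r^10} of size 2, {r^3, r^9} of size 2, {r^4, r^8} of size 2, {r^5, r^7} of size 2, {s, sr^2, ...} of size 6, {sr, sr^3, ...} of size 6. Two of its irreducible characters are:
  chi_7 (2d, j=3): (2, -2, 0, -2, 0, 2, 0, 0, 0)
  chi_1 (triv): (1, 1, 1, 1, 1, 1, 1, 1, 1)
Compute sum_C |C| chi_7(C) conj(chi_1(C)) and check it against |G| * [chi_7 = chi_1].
Sum = 0; so <chi_7, chi_1> = 0 (distinct irreducibles are orthogonal).

Solution. Compute term by term over conjugacy classes (|C| * chi_7(C) * conj(chi_1(C))):
  1*(2)*conj(1) + 1*(-2)*conj(1) + 2*(0)*conj(1) + 2*(-2)*conj(1) + 2*(0)*conj(1) + 2*(2)*conj(1) + 2*(0)*conj(1) + 6*(0)*conj(1) + 6*(0)*conj(1)
  = (2) + (-2) + (0) + (-4) + (0) + (4) + (0) + (0) + (0)
  = 0.
Dividing by |G| = 24 gives 0/24 = 0, matching the row-orthogonality relation <chi_7, chi_1> = [chi_7 = chi_1].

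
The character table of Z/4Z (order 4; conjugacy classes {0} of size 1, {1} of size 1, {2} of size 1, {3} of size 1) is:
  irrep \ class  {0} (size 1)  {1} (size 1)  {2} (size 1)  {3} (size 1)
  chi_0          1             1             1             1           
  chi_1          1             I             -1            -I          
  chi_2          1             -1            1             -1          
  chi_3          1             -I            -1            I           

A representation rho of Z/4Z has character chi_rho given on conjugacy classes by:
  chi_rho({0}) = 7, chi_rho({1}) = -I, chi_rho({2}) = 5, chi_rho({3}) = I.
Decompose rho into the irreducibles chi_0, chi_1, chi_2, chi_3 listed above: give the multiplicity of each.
Multiplicities: chi_0: 3, chi_1: 0, chi_2: 3, chi_3: 1.

Proof sketch: Use <chi_rho, chi> = (1/|G|) sum_C |C| * chi_rho(C) * conj(chi(C)) with |G| = 4 for each irreducible chi in the table:
  <chi_rho, chi_0> = (1/4)[1*(7)*conj(1) + 1*(-I)*conj(1) + 1*(5)*conj(1) + 1*(I)*conj(1)]
      = (1/4)[(7) + (-I) + (5) + (I)] = 12/4 = 3
  <chi_rho, chi_1> = (1/4)[1*(7)*conj(1) + 1*(-I)*conj(I) + 1*(5)*conj(-1) + 1*(I)*conj(-I)]
      = (1/4)[(7) + (-1) + (-5) + (-1)] = 0/4 = 0
  <chi_rho, chi_2> = (1/4)[1*(7)*conj(1) + 1*(-I)*conj(-1) + 1*(5)*conj(1) + 1*(I)*conj(-1)]
      = (1/4)[(7) + (I) + (5) + (-I)] = 12/4 = 3
  <chi_rho, chi_3> = (1/4)[1*(7)*conj(1) + 1*(-I)*conj(-I) + 1*(5)*conj(-1) + 1*(I)*conj(I)]
      = (1/4)[(7) + (1) + (-5) + (1)] = 4/4 = 1
(Exp terms are combined using exp(i*s)*conj(exp(i*t)) = exp(i*(s-t)), and sums of them are collapsed using the identity that for every m > 1 the m distinct m-th roots of unity sum to 0, e.g. 1 + exp(2*I*pi/3) + exp(-2*I*pi/3) = 0.)
Dimension check: dim(rho) = sum (mult * dim) = 3*1 + 0*1 + 3*1 + 1*1 = 7 = chi_rho(e) = 7.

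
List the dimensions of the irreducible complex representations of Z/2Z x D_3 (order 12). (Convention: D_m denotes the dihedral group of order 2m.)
Dimensions: 1, 1, 1, 1, 2, 2

Why: There are 6 irreducibles (= number of conjugacy classes). Their dimensions d_i satisfy sum d_i^2 = |G| = 12: 1 + 1 + 1 + 1 + 4 + 4 = 12. (For the product with Z/2Z: each of the 2 1-dim characters of Z/2Z tensors with each irrep of D_3, giving 2 copies of each D_3-dimension.)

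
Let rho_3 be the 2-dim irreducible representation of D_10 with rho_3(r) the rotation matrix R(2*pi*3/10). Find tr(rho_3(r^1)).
chi_{rho_3}(r^1) = 2*cos(2*pi*3*1/10) = 1/2 - sqrt(5)/2

Proof sketch: rho_3(r^1) is rotation by angle 2*pi*3*1/10, whose trace is 2*cos(2*pi*3*1/10) = 1/2 - sqrt(5)/2.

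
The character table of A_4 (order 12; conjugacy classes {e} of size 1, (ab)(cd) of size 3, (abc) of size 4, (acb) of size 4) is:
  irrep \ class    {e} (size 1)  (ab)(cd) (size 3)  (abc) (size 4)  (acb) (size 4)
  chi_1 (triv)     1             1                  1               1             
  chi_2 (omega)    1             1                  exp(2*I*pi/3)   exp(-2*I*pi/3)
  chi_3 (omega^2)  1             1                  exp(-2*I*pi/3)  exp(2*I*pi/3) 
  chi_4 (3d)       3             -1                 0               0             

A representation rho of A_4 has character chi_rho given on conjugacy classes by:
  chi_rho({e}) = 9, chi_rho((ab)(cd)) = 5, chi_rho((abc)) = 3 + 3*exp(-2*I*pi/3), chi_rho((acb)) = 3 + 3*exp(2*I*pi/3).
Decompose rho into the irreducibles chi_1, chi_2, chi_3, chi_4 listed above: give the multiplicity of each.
Multiplicities: chi_1: 3, chi_2: 0, chi_3: 3, chi_4: 1.

Use <chi_rho, chi> = (1/|G|) sum_C |C| * chi_rho(C) * conj(chi(C)) with |G| = 12 for each irreducible chi in the table:
  <chi_rho, chi_1> = (1/12)[1*(9)*conj(1) + 3*(5)*conj(1) + 4*(3 + 3*exp(-2*I*pi/3))*conj(1) + 4*(3 + 3*exp(2*I*pi/3))*conj(1)]
      = (1/12)[(9) + (15) + (12 + 12*exp(-2*I*pi/3)) + (12 + 12*exp(2*I*pi/3))] = 36/12 = 3
  <chi_rho, chi_2> = (1/12)[1*(9)*conj(1) + 3*(5)*conj(1) + 4*(3 + 3*exp(-2*I*pi/3))*conj(exp(2*I*pi/3)) + 4*(3 + 3*exp(2*I*pi/3))*conj(exp(-2*I*pi/3))]
      = (1/12)[(9) + (15) + (-12) + (-12)] = 0/12 = 0
  <chi_rho, chi_3> = (1/12)[1*(9)*conj(1) + 3*(5)*conj(1) + 4*(3 + 3*exp(-2*I*pi/3))*conj(exp(-2*I*pi/3)) + 4*(3 + 3*exp(2*I*pi/3))*conj(exp(2*I*pi/3))]
      = (1/12)[(9) + (15) + (12 + 12*exp(2*I*pi/3)) + (12 + 12*exp(-2*I*pi/3))] = 36/12 = 3
  <chi_rho, chi_4> = (1/12)[1*(9)*conj(3) + 3*(5)*conj(-1) + 4*(3 + 3*exp(-2*I*pi/3))*conj(0) + 4*(3 + 3*exp(2*I*pi/3))*conj(0)]
      = (1/12)[(27) + (-15) + (0) + (0)] = 12/12 = 1
(Exp terms are combined using exp(i*s)*conj(exp(i*t)) = exp(i*(s-t)), and sums of them are collapsed using the identity that for every m > 1 the m distinct m-th roots of unity sum to 0, e.g. 1 + exp(2*I*pi/3) + exp(-2*I*pi/3) = 0.)
Dimension check: dim(rho) = sum (mult * dim) = 3*1 + 0*1 + 3*1 + 1*3 = 9 = chi_rho(e) = 9.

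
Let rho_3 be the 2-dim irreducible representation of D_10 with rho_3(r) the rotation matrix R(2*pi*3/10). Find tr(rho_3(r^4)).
chi_{rho_3}(r^4) = 2*cos(2*pi*3*4/10) = -1/2 + sqrt(5)/2

Derivation: rho_3(r^4) is rotation by angle 2*pi*3*4/10, whose trace is 2*cos(2*pi*3*4/10) = -1/2 + sqrt(5)/2.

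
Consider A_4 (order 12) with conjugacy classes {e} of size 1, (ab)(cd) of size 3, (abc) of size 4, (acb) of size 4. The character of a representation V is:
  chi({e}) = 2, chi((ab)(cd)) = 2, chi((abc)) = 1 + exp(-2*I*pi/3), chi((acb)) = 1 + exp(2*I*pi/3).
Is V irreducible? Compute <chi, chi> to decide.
Not irreducible (reducible): <chi, chi> = 2 > 1.

Why: <chi, chi> = (1/|G|) sum_C |C| * |chi(C)|^2 = (1/12)[1*|2|^2 + 3*|2|^2 + 4*|1 + exp(-2*I*pi/3)|^2 + 4*|1 + exp(2*I*pi/3)|^2]
  = (1/12)[(4) + (12) + (4) + (4)] = 24/12 = 2.
(Exp terms are combined using exp(i*s)*conj(exp(i*t)) = exp(i*(s-t)), and sums of them are collapsed using the identity that for every m > 1 the m distinct m-th roots of unity sum to 0, e.g. 1 + exp(2*I*pi/3) + exp(-2*I*pi/3) = 0.)
A character is irreducible iff <chi, chi> = 1, so this representation is reducible.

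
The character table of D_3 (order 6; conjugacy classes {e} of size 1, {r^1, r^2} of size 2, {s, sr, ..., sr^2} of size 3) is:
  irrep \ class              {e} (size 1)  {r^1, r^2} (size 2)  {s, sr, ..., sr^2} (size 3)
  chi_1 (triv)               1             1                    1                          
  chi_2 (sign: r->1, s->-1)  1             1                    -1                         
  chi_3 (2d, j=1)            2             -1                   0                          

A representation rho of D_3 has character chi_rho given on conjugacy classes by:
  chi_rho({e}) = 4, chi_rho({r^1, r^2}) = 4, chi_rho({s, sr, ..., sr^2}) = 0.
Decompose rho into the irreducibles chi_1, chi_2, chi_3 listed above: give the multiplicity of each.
Multiplicities: chi_1: 2, chi_2: 2, chi_3: 0.

Argument: Use <chi_rho, chi> = (1/|G|) sum_C |C| * chi_rho(C) * conj(chi(C)) with |G| = 6 for each irreducible chi in the table:
  <chi_rho, chi_1> = (1/6)[1*(4)*conj(1) + 2*(4)*conj(1) + 3*(0)*conj(1)]
      = (1/6)[(4) + (8) + (0)] = 12/6 = 2
  <chi_rho, chi_2> = (1/6)[1*(4)*conj(1) + 2*(4)*conj(1) + 3*(0)*conj(-1)]
      = (1/6)[(4) + (8) + (0)] = 12/6 = 2
  <chi_rho, chi_3> = (1/6)[1*(4)*conj(2) + 2*(4)*conj(-1) + 3*(0)*conj(0)]
      = (1/6)[(8) + (-8) + (0)] = 0/6 = 0
Dimension check: dim(rho) = sum (mult * dim) = 2*1 + 2*1 + 0*2 = 4 = chi_rho(e) = 4.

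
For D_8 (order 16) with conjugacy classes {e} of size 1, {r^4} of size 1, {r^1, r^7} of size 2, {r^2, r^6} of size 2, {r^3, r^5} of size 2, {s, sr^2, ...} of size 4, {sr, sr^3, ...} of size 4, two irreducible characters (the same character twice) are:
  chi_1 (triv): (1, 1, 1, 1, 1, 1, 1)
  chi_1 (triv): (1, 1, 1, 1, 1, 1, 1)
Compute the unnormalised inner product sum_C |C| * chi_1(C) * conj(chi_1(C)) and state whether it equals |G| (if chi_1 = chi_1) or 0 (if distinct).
Sum = 16 = |G| = 16; so <chi_1, chi_1> = 1 (norm-1 confirms irreducibility).

Reasoning: Compute term by term over conjugacy classes (|C| * chi_1(C) * conj(chi_1(C))):
  1*(1)*conj(1) + 1*(1)*conj(1) + 2*(1)*conj(1) + 2*(1)*conj(1) + 2*(1)*conj(1) + 4*(1)*conj(1) + 4*(1)*conj(1)
  = (1) + (1) + (2) + (2) + (2) + (4) + (4)
  = 16.
Dividing by |G| = 16 gives 16/16 = 1, matching the row-orthogonality relation <chi_1, chi_1> = [chi_1 = chi_1].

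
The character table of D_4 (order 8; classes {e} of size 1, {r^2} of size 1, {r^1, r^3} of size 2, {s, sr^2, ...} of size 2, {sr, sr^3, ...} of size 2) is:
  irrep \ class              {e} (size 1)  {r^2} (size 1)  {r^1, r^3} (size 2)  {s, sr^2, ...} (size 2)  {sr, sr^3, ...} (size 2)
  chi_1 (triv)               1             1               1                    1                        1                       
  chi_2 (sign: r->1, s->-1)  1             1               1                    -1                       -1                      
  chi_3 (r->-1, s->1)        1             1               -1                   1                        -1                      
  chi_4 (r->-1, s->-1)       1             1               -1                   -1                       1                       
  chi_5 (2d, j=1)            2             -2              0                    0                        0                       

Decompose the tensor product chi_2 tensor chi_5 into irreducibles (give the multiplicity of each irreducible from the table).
chi_2 tensor chi_5 = chi_5 (all other irreducibles have multiplicity 0).

Reasoning: The character of a tensor product is the pointwise product (chi_2 * chi_5)(C) = chi_2(C) * chi_5(C):
  {e}: (1)*(2), {r^2}: (1)*(-2), {r^1, r^3}: (1)*(0), {s, sr^2, ...}: (-1)*(0), {sr, sr^3, ...}: (-1)*(0)
so (chi_2 * chi_5) takes values
  {e} -> 2, {r^2} -> -2, {r^1, r^3} -> 0, {s, sr^2, ...} -> 0, {sr, sr^3, ...} -> 0.
Now take the inner product of this character with each irreducible chi from the table, <chi_2*chi_5, chi> = (1/8) sum_C |C| (chi_2*chi_5)(C) conj(chi(C)):
  <chi_2*chi_5, chi_1> = (1/8)[1*(2)*conj(1) + 1*(-2)*conj(1) + 2*(0)*conj(1) + 2*(0)*conj(1) + 2*(0)*conj(1)]
      = (1/8)[(2) + (-2) + (0) + (0) + (0)] = 0/8 = 0
  <chi_2*chi_5, chi_2> = (1/8)[1*(2)*conj(1) + 1*(-2)*conj(1) + 2*(0)*conj(1) + 2*(0)*conj(-1) + 2*(0)*conj(-1)]
      = (1/8)[(2) + (-2) + (0) + (0) + (0)] = 0/8 = 0
  <chi_2*chi_5, chi_3> = (1/8)[1*(2)*conj(1) + 1*(-2)*conj(1) + 2*(0)*conj(-1) + 2*(0)*conj(1) + 2*(0)*conj(-1)]
      = (1/8)[(2) + (-2) + (0) + (0) + (0)] = 0/8 = 0
  <chi_2*chi_5, chi_4> = (1/8)[1*(2)*conj(1) + 1*(-2)*conj(1) + 2*(0)*conj(-1) + 2*(0)*conj(-1) + 2*(0)*conj(1)]
      = (1/8)[(2) + (-2) + (0) + (0) + (0)] = 0/8 = 0
  <chi_2*chi_5, chi_5> = (1/8)[1*(2)*conj(2) + 1*(-2)*conj(-2) + 2*(0)*conj(0) + 2*(0)*conj(0) + 2*(0)*conj(0)]
      = (1/8)[(4) + (4) + (0) + (0) + (0)] = 8/8 = 1
Hence the multiplicities are chi_5: 1. Dimension check: dim(chi_2)*dim(chi_5) = 1*2 = 2 and sum (mult * dim) = 1*2 = 2.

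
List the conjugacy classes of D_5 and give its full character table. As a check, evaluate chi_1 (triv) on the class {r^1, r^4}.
Conjugacy classes: {e} of size 1, {r^1, r^4} of size 2, {r^2, r^3} of size 2, {s, sr, ..., sr^4} of size 5.
Character table:
  irrep \ class              {e} (size 1)  {r^1, r^4} (size 2)  {r^2, r^3} (size 2)  {s, sr, ..., sr^4} (size 5)
  chi_1 (triv)               1             1                    1                    1                          
  chi_2 (sign: r->1, s->-1)  1             1                    1                    -1                         
  chi_3 (2d, j=1)            2             -1/2 + sqrt(5)/2     -sqrt(5)/2 - 1/2     0                          
  chi_4 (2d, j=2)            2             -sqrt(5)/2 - 1/2     -1/2 + sqrt(5)/2     0                          

Spot check: chi_1 (triv) on {r^1, r^4} = 1.

Explanation: D_5 has order 2*5 = 10 with 4 conjugacy classes, hence 4 irreducibles. Sum of squared dims 1 + 1 + 4 + 4 = 10 = |G|. Linear characters come from the abelianisation; the 2-dimensional irreps have character r^k -> 2*cos(2*pi*j*k/5), reflections -> 0.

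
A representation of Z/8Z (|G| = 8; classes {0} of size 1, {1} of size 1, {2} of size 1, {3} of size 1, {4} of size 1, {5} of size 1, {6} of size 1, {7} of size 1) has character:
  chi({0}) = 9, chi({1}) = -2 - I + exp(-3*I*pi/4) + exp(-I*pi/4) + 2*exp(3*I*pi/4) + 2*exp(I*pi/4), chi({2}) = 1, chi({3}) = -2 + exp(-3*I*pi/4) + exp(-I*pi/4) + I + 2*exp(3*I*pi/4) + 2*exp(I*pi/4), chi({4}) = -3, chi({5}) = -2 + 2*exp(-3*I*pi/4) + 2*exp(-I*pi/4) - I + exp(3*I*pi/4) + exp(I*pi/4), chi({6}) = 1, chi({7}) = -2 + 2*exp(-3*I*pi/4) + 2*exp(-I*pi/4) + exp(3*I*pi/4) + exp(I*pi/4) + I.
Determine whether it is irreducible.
Not irreducible (reducible): <chi, chi> = 15 > 1.

<chi, chi> = (1/|G|) sum_C |C| * |chi(C)|^2 = (1/8)[1*|9|^2 + 1*|-2 - I + exp(-3*I*pi/4) + exp(-I*pi/4) + 2*exp(3*I*pi/4) + 2*exp(I*pi/4)|^2 + 1*|1|^2 + 1*|-2 + exp(-3*I*pi/4) + exp(-I*pi/4) + I + 2*exp(3*I*pi/4) + 2*exp(I*pi/4)|^2 + 1*|-3|^2 + 1*|-2 + 2*exp(-3*I*pi/4) + 2*exp(-I*pi/4) - I + exp(3*I*pi/4) + exp(I*pi/4)|^2 + 1*|1|^2 + 1*|-2 + 2*exp(-3*I*pi/4) + 2*exp(-I*pi/4) + exp(3*I*pi/4) + exp(I*pi/4) + I|^2]
  = (1/8)[(81) + (7 - 7*exp(I*pi/4) - 5*exp(3*I*pi/4) - 5*exp(-3*I*pi/4) - 7*exp(-I*pi/4)) + (1) + (7 - 7*exp(3*I*pi/4) - 5*exp(I*pi/4) - 5*exp(-I*pi/4) - 7*exp(-3*I*pi/4)) + (9) + (7 - 7*exp(3*I*pi/4) - 5*exp(I*pi/4) - 5*exp(-I*pi/4) - 7*exp(-3*I*pi/4)) + (1) + (7 - 7*exp(I*pi/4) - 5*exp(3*I*pi/4) - 5*exp(-3*I*pi/4) - 7*exp(-I*pi/4))] = 120/8 = 15.
(Exp terms are combined using exp(i*s)*conj(exp(i*t)) = exp(i*(s-t)), and sums of them are collapsed using the identity that for every m > 1 the m distinct m-th roots of unity sum to 0, e.g. 1 + exp(2*I*pi/3) + exp(-2*I*pi/3) = 0.)
A character is irreducible iff <chi, chi> = 1, so this representation is reducible.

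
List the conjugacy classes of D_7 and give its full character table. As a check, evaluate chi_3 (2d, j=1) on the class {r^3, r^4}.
Conjugacy classes: {e} of size 1, {r^1, r^6} of size 2, {r^2, r^5} of size 2, {r^3, r^4} of size 2, {s, sr, ..., sr^6} of size 7.
Character table:
  irrep \ class              {e} (size 1)  {r^1, r^6} (size 2)  {r^2, r^5} (size 2)  {r^3, r^4} (size 2)  {s, sr, ..., sr^6} (size 7)
  chi_1 (triv)               1             1                    1                    1                    1                          
  chi_2 (sign: r->1, s->-1)  1             1                    1                    1                    -1                         
  chi_3 (2d, j=1)            2             2*cos(2*pi/7)        -2*cos(3*pi/7)       -2*cos(pi/7)         0                          
  chi_4 (2d, j=2)            2             -2*cos(3*pi/7)       -2*cos(pi/7)         2*cos(2*pi/7)        0                          
  chi_5 (2d, j=3)            2             -2*cos(pi/7)         2*cos(2*pi/7)        -2*cos(3*pi/7)       0                          

Spot check: chi_3 (2d, j=1) on {r^3, r^4} = -2*cos(pi/7).

Explanation: D_7 has order 2*7 = 14 with 5 conjugacy classes, hence 5 irreducibles. Sum of squared dims 1 + 1 + 4 + 4 + 4 = 14 = |G|. Linear characters come from the abelianisation; the 2-dimensional irreps have character r^k -> 2*cos(2*pi*j*k/7), reflections -> 0.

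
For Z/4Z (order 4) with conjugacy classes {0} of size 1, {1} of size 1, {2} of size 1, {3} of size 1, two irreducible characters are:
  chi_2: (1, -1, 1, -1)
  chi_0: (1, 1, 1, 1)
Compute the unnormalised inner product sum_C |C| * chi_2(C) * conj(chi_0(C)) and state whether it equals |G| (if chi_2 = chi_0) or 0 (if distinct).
Sum = 0; so <chi_2, chi_0> = 0 (distinct irreducibles are orthogonal).

Details: Compute term by term over conjugacy classes (|C| * chi_2(C) * conj(chi_0(C))):
  1*(1)*conj(1) + 1*(-1)*conj(1) + 1*(1)*conj(1) + 1*(-1)*conj(1)
  = (1) + (-1) + (1) + (-1)
  = 0.
(Exp terms are combined using exp(i*s)*conj(exp(i*t)) = exp(i*(s-t)), and sums of them are collapsed using the identity that for every m > 1 the m distinct m-th roots of unity sum to 0, e.g. 1 + exp(2*I*pi/3) + exp(-2*I*pi/3) = 0.)
Dividing by |G| = 4 gives 0/4 = 0, matching the row-orthogonality relation <chi_2, chi_0> = [chi_2 = chi_0].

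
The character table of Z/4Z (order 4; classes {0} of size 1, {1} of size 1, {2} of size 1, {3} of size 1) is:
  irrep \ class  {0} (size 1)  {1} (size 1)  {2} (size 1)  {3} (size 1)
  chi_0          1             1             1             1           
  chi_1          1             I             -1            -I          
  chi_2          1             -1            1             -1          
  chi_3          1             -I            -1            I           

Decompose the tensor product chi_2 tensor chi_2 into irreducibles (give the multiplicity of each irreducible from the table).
chi_2 tensor chi_2 = chi_0 (all other irreducibles have multiplicity 0).

Working: The character of a tensor product is the pointwise product (chi_2 * chi_2)(C) = chi_2(C) * chi_2(C):
  {0}: (1)*(1), {1}: (-1)*(-1), {2}: (1)*(1), {3}: (-1)*(-1)
so (chi_2 * chi_2) takes values
  {0} -> 1, {1} -> 1, {2} -> 1, {3} -> 1.
Now take the inner product of this character with each irreducible chi from the table, <chi_2*chi_2, chi> = (1/4) sum_C |C| (chi_2*chi_2)(C) conj(chi(C)):
  <chi_2*chi_2, chi_0> = (1/4)[1*(1)*conj(1) + 1*(1)*conj(1) + 1*(1)*conj(1) + 1*(1)*conj(1)]
      = (1/4)[(1) + (1) + (1) + (1)] = 4/4 = 1
  <chi_2*chi_2, chi_1> = (1/4)[1*(1)*conj(1) + 1*(1)*conj(I) + 1*(1)*conj(-1) + 1*(1)*conj(-I)]
      = (1/4)[(1) + (-I) + (-1) + (I)] = 0/4 = 0
  <chi_2*chi_2, chi_2> = (1/4)[1*(1)*conj(1) + 1*(1)*conj(-1) + 1*(1)*conj(1) + 1*(1)*conj(-1)]
      = (1/4)[(1) + (-1) + (1) + (-1)] = 0/4 = 0
  <chi_2*chi_2, chi_3> = (1/4)[1*(1)*conj(1) + 1*(1)*conj(-I) + 1*(1)*conj(-1) + 1*(1)*conj(I)]
      = (1/4)[(1) + (I) + (-1) + (-I)] = 0/4 = 0
(Exp terms are combined using exp(i*s)*conj(exp(i*t)) = exp(i*(s-t)), and sums of them are collapsed using the identity that for every m > 1 the m distinct m-th roots of unity sum to 0, e.g. 1 + exp(2*I*pi/3) + exp(-2*I*pi/3) = 0.)
Hence the multiplicities are chi_0: 1. Dimension check: dim(chi_2)*dim(chi_2) = 1*1 = 1 and sum (mult * dim) = 1*1 = 1.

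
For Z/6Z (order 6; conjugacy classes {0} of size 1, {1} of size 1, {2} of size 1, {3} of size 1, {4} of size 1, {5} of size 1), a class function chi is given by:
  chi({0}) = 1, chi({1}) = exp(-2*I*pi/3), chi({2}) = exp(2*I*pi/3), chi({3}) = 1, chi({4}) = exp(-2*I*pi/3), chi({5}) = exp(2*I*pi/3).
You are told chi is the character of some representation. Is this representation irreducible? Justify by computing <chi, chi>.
Irreducible: <chi, chi> = 1.

<chi, chi> = (1/|G|) sum_C |C| * |chi(C)|^2 = (1/6)[1*|1|^2 + 1*|exp(-2*I*pi/3)|^2 + 1*|exp(2*I*pi/3)|^2 + 1*|1|^2 + 1*|exp(-2*I*pi/3)|^2 + 1*|exp(2*I*pi/3)|^2]
  = (1/6)[(1) + (1) + (1) + (1) + (1) + (1)] = 6/6 = 1.
(Exp terms are combined using exp(i*s)*conj(exp(i*t)) = exp(i*(s-t)), and sums of them are collapsed using the identity that for every m > 1 the m distinct m-th roots of unity sum to 0, e.g. 1 + exp(2*I*pi/3) + exp(-2*I*pi/3) = 0.)
A character is irreducible iff <chi, chi> = 1, so this representation is irreducible.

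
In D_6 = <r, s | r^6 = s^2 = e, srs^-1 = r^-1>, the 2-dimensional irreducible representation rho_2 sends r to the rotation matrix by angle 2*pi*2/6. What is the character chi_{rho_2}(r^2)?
chi_{rho_2}(r^2) = 2*cos(2*pi*2*2/6) = -1

Working: rho_2(r^2) is rotation by angle 2*pi*2*2/6, whose trace is 2*cos(2*pi*2*2/6) = -1.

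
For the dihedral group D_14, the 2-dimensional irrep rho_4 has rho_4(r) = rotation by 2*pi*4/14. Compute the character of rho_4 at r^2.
chi_{rho_4}(r^2) = 2*cos(2*pi*4*2/14) = -2*cos(pi/7)

rho_4(r^2) is rotation by angle 2*pi*4*2/14, whose trace is 2*cos(2*pi*4*2/14) = -2*cos(pi/7).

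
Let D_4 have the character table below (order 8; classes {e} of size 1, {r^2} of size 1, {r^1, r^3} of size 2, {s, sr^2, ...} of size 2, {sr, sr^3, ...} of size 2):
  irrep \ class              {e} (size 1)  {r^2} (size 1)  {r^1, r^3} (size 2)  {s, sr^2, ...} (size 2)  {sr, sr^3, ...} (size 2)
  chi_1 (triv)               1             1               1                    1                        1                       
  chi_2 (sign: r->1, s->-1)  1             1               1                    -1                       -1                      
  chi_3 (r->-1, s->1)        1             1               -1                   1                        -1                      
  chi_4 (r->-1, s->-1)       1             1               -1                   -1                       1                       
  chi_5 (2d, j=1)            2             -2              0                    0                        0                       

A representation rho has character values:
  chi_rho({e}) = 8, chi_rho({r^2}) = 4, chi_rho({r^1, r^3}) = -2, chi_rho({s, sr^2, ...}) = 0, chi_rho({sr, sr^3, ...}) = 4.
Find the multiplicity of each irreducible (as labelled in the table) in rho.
Multiplicities: chi_1: 2, chi_2: 0, chi_3: 1, chi_4: 3, chi_5: 1.

Justification: Use <chi_rho, chi> = (1/|G|) sum_C |C| * chi_rho(C) * conj(chi(C)) with |G| = 8 for each irreducible chi in the table:
  <chi_rho, chi_1> = (1/8)[1*(8)*conj(1) + 1*(4)*conj(1) + 2*(-2)*conj(1) + 2*(0)*conj(1) + 2*(4)*conj(1)]
      = (1/8)[(8) + (4) + (-4) + (0) + (8)] = 16/8 = 2
  <chi_rho, chi_2> = (1/8)[1*(8)*conj(1) + 1*(4)*conj(1) + 2*(-2)*conj(1) + 2*(0)*conj(-1) + 2*(4)*conj(-1)]
      = (1/8)[(8) + (4) + (-4) + (0) + (-8)] = 0/8 = 0
  <chi_rho, chi_3> = (1/8)[1*(8)*conj(1) + 1*(4)*conj(1) + 2*(-2)*conj(-1) + 2*(0)*conj(1) + 2*(4)*conj(-1)]
      = (1/8)[(8) + (4) + (4) + (0) + (-8)] = 8/8 = 1
  <chi_rho, chi_4> = (1/8)[1*(8)*conj(1) + 1*(4)*conj(1) + 2*(-2)*conj(-1) + 2*(0)*conj(-1) + 2*(4)*conj(1)]
      = (1/8)[(8) + (4) + (4) + (0) + (8)] = 24/8 = 3
  <chi_rho, chi_5> = (1/8)[1*(8)*conj(2) + 1*(4)*conj(-2) + 2*(-2)*conj(0) + 2*(0)*conj(0) + 2*(4)*conj(0)]
      = (1/8)[(16) + (-8) + (0) + (0) + (0)] = 8/8 = 1
Dimension check: dim(rho) = sum (mult * dim) = 2*1 + 0*1 + 1*1 + 3*1 + 1*2 = 8 = chi_rho(e) = 8.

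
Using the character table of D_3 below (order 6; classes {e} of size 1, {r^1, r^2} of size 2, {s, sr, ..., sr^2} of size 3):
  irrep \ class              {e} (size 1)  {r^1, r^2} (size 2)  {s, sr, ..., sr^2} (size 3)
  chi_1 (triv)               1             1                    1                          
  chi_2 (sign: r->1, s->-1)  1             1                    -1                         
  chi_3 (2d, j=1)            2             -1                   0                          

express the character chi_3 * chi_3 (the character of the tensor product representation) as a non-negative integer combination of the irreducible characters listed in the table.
chi_3 tensor chi_3 = chi_1 + chi_2 + chi_3 (all other irreducibles have multiplicity 0).

Argument: The character of a tensor product is the pointwise product (chi_3 * chi_3)(C) = chi_3(C) * chi_3(C):
  {e}: (2)*(2), {r^1, r^2}: (-1)*(-1), {s, sr, ..., sr^2}: (0)*(0)
so (chi_3 * chi_3) takes values
  {e} -> 4, {r^1, r^2} -> 1, {s, sr, ..., sr^2} -> 0.
Now take the inner product of this character with each irreducible chi from the table, <chi_3*chi_3, chi> = (1/6) sum_C |C| (chi_3*chi_3)(C) conj(chi(C)):
  <chi_3*chi_3, chi_1> = (1/6)[1*(4)*conj(1) + 2*(1)*conj(1) + 3*(0)*conj(1)]
      = (1/6)[(4) + (2) + (0)] = 6/6 = 1
  <chi_3*chi_3, chi_2> = (1/6)[1*(4)*conj(1) + 2*(1)*conj(1) + 3*(0)*conj(-1)]
      = (1/6)[(4) + (2) + (0)] = 6/6 = 1
  <chi_3*chi_3, chi_3> = (1/6)[1*(4)*conj(2) + 2*(1)*conj(-1) + 3*(0)*conj(0)]
      = (1/6)[(8) + (-2) + (0)] = 6/6 = 1
Hence the multiplicities are chi_1: 1, chi_2: 1, chi_3: 1. Dimension check: dim(chi_3)*dim(chi_3) = 2*2 = 4 and sum (mult * dim) = 1*1 + 1*1 + 1*2 = 4.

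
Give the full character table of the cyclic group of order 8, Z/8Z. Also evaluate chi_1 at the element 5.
Character table of Z/8Z (irreps indexed chi_0,...,chi_7 with chi_k(m) = zeta_8^(k*m), zeta_8 = exp(2*pi*i/8)):
  irrep \ class  {0} (size 1)  {1} (size 1)    {2} (size 1)  {3} (size 1)    {4} (size 1)  {5} (size 1)    {6} (size 1)  {7} (size 1)  
  chi_0          1             1               1             1               1             1               1             1             
  chi_1          1             exp(I*pi/4)     I             exp(3*I*pi/4)   -1            exp(-3*I*pi/4)  -I            exp(-I*pi/4)  
  chi_2          1             I               -1            -I              1             I               -1            -I            
  chi_3          1             exp(3*I*pi/4)   -I            exp(I*pi/4)     -1            exp(-I*pi/4)    I             exp(-3*I*pi/4)
  chi_4          1             -1              1             -1              1             -1              1             -1            
  chi_5          1             exp(-3*I*pi/4)  I             exp(-I*pi/4)    -1            exp(I*pi/4)     -I            exp(3*I*pi/4) 
  chi_6          1             -I              -1            I               1             -I              -1            I             
  chi_7          1             exp(-I*pi/4)    -I            exp(-3*I*pi/4)  -1            exp(3*I*pi/4)   I             exp(I*pi/4)   

Spot check: chi_1(5) = zeta_8^(1*5) = zeta_8^5 = exp(-3*I*pi/4).

Details: Z/8Z is abelian, so all 8 irreducible complex representations are 1-dimensional. They are given by chi_k(m) = zeta_8^(k*m) for k = 0,...,7. Row orthogonality: sum_m chi_k(m) conj(chi_l(m)) = 8 * [k = l].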